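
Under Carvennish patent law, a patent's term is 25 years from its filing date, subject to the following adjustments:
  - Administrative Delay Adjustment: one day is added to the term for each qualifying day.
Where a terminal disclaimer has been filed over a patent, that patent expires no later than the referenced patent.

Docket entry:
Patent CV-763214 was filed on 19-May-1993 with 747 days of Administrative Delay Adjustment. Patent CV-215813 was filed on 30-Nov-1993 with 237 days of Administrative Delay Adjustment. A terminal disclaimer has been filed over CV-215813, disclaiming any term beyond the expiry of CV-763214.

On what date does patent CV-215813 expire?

Natural term of CV-215813:
  Base: filing + 25 years → 30 November 2018.
  Administrative Delay Adjustment: +237 days → 25 July 2019.
Expiry of referenced patent CV-763214:
  Base: filing + 25 years → 19 May 2018.
  Administrative Delay Adjustment: +747 days → 4 June 2020.
Terminal disclaimer: CV-215813 expires on the earlier of 25 July 2019 and 4 June 2020.

July 25, 2019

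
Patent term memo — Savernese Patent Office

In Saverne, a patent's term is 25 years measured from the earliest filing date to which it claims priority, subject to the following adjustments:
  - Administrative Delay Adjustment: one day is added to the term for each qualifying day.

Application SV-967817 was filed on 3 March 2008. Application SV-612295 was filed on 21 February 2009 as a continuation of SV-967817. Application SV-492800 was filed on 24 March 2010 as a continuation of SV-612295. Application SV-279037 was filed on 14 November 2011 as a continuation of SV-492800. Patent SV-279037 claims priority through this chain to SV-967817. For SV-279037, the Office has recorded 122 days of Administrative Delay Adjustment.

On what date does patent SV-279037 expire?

Earliest priority filing: 3 March 2008.
Base term: 3 March 2008 + 25 years → 3 March 2033.
Administrative Delay Adjustment: +122 days → 3 July 2033.

2033-07-03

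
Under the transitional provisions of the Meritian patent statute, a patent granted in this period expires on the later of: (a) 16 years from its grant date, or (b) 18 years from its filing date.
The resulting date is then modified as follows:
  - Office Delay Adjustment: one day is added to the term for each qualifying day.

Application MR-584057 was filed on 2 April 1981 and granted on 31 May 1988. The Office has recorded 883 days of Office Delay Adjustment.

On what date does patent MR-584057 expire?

2006-10-31

(a) grant + 16 years → 31 May 2004.
(b) filing + 18 years → 2 April 1999.
Later of the two: 31 May 2004.
Office Delay Adjustment: +883 days → 31 October 2006.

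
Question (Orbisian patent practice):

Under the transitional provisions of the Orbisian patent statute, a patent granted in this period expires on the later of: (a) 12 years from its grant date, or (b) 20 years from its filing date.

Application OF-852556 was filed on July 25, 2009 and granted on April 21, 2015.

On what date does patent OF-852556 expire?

2029-07-25

(a) grant + 12 years → 21 April 2027.
(b) filing + 20 years → 25 July 2029.
Later of the two: 25 July 2029.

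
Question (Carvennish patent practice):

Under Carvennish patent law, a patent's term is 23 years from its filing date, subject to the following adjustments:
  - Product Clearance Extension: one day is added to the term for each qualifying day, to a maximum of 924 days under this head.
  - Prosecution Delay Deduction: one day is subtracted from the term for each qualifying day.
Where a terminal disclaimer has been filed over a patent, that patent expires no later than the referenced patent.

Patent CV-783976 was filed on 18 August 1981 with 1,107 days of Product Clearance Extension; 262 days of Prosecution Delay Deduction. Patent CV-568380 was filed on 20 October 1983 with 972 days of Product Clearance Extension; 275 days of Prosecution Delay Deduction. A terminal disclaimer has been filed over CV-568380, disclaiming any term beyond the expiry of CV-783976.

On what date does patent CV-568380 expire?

2006-06-11

Natural term of CV-568380:
  Base: filing + 23 years → 20 October 2006.
  Product Clearance Extension: 972 days claimed exceeds the 924-day cap, so +924 days → 1 May 2009.
  Prosecution Delay Deduction: −275 days → 30 July 2008.
Expiry of referenced patent CV-783976:
  Base: filing + 23 years → 18 August 2004.
  Product Clearance Extension: 1107 days claimed exceeds the 924-day cap, so +924 days → 28 February 2007.
  Prosecution Delay Deduction: −262 days → 11 June 2006.
Terminal disclaimer: CV-568380 expires on the earlier of 30 July 2008 and 11 June 2006.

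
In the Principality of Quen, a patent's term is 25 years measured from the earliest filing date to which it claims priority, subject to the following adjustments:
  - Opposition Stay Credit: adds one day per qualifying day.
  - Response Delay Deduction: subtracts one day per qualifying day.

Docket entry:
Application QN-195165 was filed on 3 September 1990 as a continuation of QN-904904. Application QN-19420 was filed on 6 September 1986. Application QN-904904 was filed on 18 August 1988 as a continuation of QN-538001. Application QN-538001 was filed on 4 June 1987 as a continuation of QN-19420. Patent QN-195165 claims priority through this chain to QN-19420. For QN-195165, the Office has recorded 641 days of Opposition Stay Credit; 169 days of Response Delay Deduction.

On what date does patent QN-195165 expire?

2012-12-21

Earliest priority filing: 6 September 1986.
Base term: 6 September 1986 + 25 years → 6 September 2011.
Opposition Stay Credit: +641 days → 8 June 2013.
Response Delay Deduction: −169 days → 21 December 2012.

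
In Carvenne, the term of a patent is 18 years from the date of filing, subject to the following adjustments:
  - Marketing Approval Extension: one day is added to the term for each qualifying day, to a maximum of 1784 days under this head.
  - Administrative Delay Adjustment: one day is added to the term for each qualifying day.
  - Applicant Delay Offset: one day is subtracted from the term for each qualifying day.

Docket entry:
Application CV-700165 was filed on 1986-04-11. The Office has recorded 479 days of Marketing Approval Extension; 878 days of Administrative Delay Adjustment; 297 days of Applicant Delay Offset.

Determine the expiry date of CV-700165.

Base term: filing date + 18 years → 11 April 2004.
Marketing Approval Extension: 479 days (within the 1784-day cap) → +479 days → 3 August 2005.
Administrative Delay Adjustment: +878 days → 29 December 2007.
Applicant Delay Offset: −297 days → 7 March 2007.

March 7, 2007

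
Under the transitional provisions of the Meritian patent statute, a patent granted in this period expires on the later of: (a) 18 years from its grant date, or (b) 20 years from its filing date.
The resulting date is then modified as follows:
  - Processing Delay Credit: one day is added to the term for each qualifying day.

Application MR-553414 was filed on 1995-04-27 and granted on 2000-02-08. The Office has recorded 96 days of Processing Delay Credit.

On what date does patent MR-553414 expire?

(a) grant + 18 years → 8 February 2018.
(b) filing + 20 years → 27 April 2015.
Later of the two: 8 February 2018.
Processing Delay Credit: +96 days → 15 May 2018.

2018-05-15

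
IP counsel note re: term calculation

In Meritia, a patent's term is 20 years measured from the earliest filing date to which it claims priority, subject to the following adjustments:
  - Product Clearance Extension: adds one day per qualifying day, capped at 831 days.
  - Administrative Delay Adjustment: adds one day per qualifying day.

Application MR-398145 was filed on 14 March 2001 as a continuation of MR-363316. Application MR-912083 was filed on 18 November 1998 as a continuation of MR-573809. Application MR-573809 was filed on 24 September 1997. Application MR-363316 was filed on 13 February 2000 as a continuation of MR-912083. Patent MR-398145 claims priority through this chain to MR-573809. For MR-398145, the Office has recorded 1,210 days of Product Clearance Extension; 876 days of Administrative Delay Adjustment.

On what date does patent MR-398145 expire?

Earliest priority filing: 24 September 1997.
Base term: 24 September 1997 + 20 years → 24 September 2017.
Product Clearance Extension: 1210 days claimed exceeds the 831-day cap, so +831 days → 3 January 2020.
Administrative Delay Adjustment: +876 days → 28 May 2022.

May 28, 2022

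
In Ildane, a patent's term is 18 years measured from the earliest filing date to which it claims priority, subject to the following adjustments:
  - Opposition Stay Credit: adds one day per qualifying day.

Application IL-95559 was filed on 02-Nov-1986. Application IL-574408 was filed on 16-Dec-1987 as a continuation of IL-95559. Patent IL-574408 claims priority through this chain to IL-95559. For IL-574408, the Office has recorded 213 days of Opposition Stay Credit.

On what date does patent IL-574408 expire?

2005-06-03

Earliest priority filing: 2 November 1986.
Base term: 2 November 1986 + 18 years → 2 November 2004.
Opposition Stay Credit: +213 days → 3 June 2005.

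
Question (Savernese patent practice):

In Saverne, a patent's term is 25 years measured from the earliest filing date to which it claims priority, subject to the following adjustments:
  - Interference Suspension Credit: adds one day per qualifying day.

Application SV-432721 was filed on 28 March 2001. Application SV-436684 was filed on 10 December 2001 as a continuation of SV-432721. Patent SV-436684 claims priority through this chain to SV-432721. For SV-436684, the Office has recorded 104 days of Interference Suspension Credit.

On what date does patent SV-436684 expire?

July 10, 2026

Earliest priority filing: 28 March 2001.
Base term: 28 March 2001 + 25 years → 28 March 2026.
Interference Suspension Credit: +104 days → 10 July 2026.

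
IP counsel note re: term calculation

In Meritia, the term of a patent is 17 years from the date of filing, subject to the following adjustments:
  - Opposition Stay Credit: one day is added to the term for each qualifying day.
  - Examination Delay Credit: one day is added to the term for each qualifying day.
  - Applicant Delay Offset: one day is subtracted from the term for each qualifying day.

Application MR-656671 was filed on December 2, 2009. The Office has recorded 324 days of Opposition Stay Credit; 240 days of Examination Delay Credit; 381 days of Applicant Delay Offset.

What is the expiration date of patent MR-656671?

Base term: filing date + 17 years → 2 December 2026.
Opposition Stay Credit: +324 days → 22 October 2027.
Examination Delay Credit: +240 days → 18 June 2028.
Applicant Delay Offset: −381 days → 3 June 2027.

2027-06-03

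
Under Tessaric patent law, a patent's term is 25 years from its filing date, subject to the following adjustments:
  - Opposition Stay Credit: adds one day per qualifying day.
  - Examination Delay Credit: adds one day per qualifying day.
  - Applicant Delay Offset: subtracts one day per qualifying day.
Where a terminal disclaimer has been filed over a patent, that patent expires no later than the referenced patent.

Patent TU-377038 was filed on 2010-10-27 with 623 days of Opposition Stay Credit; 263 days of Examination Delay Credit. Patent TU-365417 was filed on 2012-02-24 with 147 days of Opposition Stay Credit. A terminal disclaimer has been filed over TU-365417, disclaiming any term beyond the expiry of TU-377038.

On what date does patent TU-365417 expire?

July 21, 2037

Natural term of TU-365417:
  Base: filing + 25 years → 24 February 2037.
  Opposition Stay Credit: +147 days → 21 July 2037.
Expiry of referenced patent TU-377038:
  Base: filing + 25 years → 27 October 2035.
  Opposition Stay Credit: +623 days → 11 July 2037.
  Examination Delay Credit: +263 days → 31 March 2038.
Terminal disclaimer: TU-365417 expires on the earlier of 21 July 2037 and 31 March 2038.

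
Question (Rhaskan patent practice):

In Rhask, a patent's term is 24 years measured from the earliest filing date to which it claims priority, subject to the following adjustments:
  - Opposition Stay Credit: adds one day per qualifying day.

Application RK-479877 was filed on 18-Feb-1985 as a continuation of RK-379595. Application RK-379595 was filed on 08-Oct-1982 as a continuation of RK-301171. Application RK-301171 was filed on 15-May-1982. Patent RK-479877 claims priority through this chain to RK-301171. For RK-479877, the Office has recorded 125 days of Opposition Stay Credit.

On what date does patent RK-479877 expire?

Earliest priority filing: 15 May 1982.
Base term: 15 May 1982 + 24 years → 15 May 2006.
Opposition Stay Credit: +125 days → 17 September 2006.

2006-09-17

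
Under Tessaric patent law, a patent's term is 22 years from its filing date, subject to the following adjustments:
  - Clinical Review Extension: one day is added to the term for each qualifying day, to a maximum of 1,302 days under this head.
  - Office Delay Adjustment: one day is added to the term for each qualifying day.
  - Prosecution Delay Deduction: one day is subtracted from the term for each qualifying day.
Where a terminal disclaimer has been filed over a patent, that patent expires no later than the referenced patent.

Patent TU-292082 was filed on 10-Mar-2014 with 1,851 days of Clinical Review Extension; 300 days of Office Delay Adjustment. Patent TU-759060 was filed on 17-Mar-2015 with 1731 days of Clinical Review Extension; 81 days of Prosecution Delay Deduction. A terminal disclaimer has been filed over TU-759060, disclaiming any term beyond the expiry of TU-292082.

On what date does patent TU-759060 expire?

Natural term of TU-759060:
  Base: filing + 22 years → 17 March 2037.
  Clinical Review Extension: 1731 days claimed exceeds the 1302-day cap, so +1302 days → 9 October 2040.
  Prosecution Delay Deduction: −81 days → 20 July 2040.
Expiry of referenced patent TU-292082:
  Base: filing + 22 years → 10 March 2036.
  Clinical Review Extension: 1851 days claimed exceeds the 1302-day cap, so +1302 days → 3 October 2039.
  Office Delay Adjustment: +300 days → 29 July 2040.
Terminal disclaimer: TU-759060 expires on the earlier of 20 July 2040 and 29 July 2040.

2040-07-20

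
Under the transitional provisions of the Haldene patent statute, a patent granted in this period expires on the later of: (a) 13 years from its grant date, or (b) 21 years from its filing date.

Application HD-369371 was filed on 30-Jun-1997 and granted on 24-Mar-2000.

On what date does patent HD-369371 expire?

2018-06-30

(a) grant + 13 years → 24 March 2013.
(b) filing + 21 years → 30 June 2018.
Later of the two: 30 June 2018.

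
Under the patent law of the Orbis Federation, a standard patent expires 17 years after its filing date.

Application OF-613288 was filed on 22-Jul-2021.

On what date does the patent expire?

July 22, 2038

Filing date + 17 years → 22 July 2038.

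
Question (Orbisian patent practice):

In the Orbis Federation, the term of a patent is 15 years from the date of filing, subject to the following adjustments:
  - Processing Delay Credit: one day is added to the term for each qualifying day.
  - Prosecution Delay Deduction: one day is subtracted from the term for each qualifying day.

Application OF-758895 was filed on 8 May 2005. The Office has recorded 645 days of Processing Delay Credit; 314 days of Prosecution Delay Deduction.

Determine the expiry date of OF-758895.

Base term: filing date + 15 years → 8 May 2020.
Processing Delay Credit: +645 days → 12 February 2022.
Prosecution Delay Deduction: −314 days → 4 April 2021.

April 4, 2021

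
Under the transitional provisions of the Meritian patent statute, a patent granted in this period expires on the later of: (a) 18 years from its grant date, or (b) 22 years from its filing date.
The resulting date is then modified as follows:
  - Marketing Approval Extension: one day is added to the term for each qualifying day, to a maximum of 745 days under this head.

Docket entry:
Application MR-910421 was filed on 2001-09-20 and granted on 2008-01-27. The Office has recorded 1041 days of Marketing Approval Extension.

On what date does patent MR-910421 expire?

February 11, 2028

(a) grant + 18 years → 27 January 2026.
(b) filing + 22 years → 20 September 2023.
Later of the two: 27 January 2026.
Marketing Approval Extension: 1041 days claimed exceeds the 745-day cap, so +745 days → 11 February 2028.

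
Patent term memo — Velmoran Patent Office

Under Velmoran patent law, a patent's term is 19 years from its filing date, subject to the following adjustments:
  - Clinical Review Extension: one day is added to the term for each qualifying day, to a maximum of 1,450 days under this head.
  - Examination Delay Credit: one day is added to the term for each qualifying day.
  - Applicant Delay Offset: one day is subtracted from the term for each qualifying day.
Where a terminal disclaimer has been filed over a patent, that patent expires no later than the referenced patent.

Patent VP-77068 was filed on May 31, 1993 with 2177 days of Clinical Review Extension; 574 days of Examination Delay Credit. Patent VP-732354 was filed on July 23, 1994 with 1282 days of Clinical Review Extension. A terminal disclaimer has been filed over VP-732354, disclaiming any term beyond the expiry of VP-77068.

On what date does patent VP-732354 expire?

Natural term of VP-732354:
  Base: filing + 19 years → 23 July 2013.
  Clinical Review Extension: 1282 days (within the 1450-day cap) → +1282 days → 25 January 2017.
Expiry of referenced patent VP-77068:
  Base: filing + 19 years → 31 May 2012.
  Clinical Review Extension: 2177 days claimed exceeds the 1450-day cap, so +1450 days → 20 May 2016.
  Examination Delay Credit: +574 days → 15 December 2017.
Terminal disclaimer: VP-732354 expires on the earlier of 25 January 2017 and 15 December 2017.

January 25, 2017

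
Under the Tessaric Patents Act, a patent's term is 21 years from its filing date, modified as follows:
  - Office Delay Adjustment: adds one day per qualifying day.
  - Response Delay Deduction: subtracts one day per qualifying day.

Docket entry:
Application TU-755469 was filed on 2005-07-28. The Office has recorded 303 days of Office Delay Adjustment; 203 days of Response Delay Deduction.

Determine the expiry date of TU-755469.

November 5, 2026

Base term: filing date + 21 years → 28 July 2026.
Office Delay Adjustment: +303 days → 27 May 2027.
Response Delay Deduction: −203 days → 5 November 2026.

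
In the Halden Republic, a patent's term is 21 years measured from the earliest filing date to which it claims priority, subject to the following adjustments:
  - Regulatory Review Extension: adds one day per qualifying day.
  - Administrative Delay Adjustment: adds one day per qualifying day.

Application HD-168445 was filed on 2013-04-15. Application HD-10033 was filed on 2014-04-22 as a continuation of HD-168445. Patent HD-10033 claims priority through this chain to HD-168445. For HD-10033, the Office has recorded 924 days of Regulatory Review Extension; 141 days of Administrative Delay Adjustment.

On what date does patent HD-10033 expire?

Earliest priority filing: 15 April 2013.
Base term: 15 April 2013 + 21 years → 15 April 2034.
Regulatory Review Extension: +924 days → 25 October 2036.
Administrative Delay Adjustment: +141 days → 15 March 2037.

March 15, 2037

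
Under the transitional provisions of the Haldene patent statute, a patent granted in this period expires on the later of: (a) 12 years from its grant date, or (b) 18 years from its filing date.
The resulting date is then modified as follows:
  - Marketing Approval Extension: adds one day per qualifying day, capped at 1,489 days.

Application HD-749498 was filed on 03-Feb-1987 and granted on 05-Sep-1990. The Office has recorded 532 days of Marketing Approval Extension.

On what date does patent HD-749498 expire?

(a) grant + 12 years → 5 September 2002.
(b) filing + 18 years → 3 February 2005.
Later of the two: 3 February 2005.
Marketing Approval Extension: 532 days (within the 1489-day cap) → +532 days → 20 July 2006.

July 20, 2006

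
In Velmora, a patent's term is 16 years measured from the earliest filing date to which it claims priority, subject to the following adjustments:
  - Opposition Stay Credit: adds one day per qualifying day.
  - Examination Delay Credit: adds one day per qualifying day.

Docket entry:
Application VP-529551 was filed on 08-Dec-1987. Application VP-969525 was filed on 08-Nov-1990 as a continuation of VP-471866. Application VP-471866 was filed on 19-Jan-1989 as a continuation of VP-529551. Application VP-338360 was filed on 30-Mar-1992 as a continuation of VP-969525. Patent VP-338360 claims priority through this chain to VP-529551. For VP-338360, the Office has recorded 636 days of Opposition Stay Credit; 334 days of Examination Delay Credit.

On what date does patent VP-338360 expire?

2006-08-04

Earliest priority filing: 8 December 1987.
Base term: 8 December 1987 + 16 years → 8 December 2003.
Opposition Stay Credit: +636 days → 4 September 2005.
Examination Delay Credit: +334 days → 4 August 2006.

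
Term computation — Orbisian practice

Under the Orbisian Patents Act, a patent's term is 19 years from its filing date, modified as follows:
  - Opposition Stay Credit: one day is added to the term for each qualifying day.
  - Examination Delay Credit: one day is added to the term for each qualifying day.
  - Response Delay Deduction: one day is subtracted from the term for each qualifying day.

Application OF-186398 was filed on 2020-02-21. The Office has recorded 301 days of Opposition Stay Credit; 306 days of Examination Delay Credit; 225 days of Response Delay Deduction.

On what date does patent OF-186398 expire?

March 9, 2040

Base term: filing date + 19 years → 21 February 2039.
Opposition Stay Credit: +301 days → 19 December 2039.
Examination Delay Credit: +306 days → 20 October 2040.
Response Delay Deduction: −225 days → 9 March 2040.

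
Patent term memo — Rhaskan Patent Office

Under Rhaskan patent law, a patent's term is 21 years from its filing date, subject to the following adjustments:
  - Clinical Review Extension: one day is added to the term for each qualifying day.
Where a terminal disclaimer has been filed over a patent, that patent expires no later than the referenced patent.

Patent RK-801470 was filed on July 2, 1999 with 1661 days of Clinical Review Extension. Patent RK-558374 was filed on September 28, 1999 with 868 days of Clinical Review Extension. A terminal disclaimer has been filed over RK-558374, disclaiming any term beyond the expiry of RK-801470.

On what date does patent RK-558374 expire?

February 13, 2023

Natural term of RK-558374:
  Base: filing + 21 years → 28 September 2020.
  Clinical Review Extension: +868 days → 13 February 2023.
Expiry of referenced patent RK-801470:
  Base: filing + 21 years → 2 July 2020.
  Clinical Review Extension: +1661 days → 18 January 2025.
Terminal disclaimer: RK-558374 expires on the earlier of 13 February 2023 and 18 January 2025.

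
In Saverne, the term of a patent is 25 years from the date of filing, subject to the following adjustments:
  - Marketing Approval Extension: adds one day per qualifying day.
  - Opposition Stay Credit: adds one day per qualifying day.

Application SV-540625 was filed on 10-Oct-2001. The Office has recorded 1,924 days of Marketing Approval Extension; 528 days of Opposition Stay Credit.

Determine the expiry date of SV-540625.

2033-06-27

Base term: filing date + 25 years → 10 October 2026.
Marketing Approval Extension: +1924 days → 16 January 2032.
Opposition Stay Credit: +528 days → 27 June 2033.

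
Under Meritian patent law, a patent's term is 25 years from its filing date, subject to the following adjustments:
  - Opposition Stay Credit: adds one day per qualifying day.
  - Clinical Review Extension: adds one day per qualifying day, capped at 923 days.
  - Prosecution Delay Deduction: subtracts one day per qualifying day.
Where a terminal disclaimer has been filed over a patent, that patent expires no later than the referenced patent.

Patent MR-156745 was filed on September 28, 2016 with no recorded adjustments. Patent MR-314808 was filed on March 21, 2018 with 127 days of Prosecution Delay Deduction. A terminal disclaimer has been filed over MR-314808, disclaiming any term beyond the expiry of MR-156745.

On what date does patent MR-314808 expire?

September 28, 2041

Natural term of MR-314808:
  Base: filing + 25 years → 21 March 2043.
  Prosecution Delay Deduction: −127 days → 14 November 2042.
Expiry of referenced patent MR-156745:
  Base: filing + 25 years → 28 September 2041.
Terminal disclaimer: MR-314808 expires on the earlier of 14 November 2042 and 28 September 2041.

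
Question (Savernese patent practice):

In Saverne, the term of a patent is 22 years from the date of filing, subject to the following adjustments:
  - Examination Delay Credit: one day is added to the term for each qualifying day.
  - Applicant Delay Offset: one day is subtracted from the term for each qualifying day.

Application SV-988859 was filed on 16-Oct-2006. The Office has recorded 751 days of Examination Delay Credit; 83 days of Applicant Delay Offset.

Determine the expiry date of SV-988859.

August 15, 2030

Base term: filing date + 22 years → 16 October 2028.
Examination Delay Credit: +751 days → 6 November 2030.
Applicant Delay Offset: −83 days → 15 August 2030.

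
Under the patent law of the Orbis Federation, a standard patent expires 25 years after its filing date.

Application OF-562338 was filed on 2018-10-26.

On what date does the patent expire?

Filing date + 25 years → 26 October 2043.

October 26, 2043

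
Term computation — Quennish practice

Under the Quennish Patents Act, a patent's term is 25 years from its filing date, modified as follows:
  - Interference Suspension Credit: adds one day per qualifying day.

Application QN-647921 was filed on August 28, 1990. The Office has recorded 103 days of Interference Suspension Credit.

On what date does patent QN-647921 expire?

December 9, 2015

Base term: filing date + 25 years → 28 August 2015.
Interference Suspension Credit: +103 days → 9 December 2015.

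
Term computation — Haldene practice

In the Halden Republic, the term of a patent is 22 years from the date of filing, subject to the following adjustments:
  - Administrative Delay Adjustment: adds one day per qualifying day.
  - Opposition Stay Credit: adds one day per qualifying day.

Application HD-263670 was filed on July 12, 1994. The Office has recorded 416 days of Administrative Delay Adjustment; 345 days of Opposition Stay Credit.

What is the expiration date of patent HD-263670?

August 12, 2018

Base term: filing date + 22 years → 12 July 2016.
Administrative Delay Adjustment: +416 days → 1 September 2017.
Opposition Stay Credit: +345 days → 12 August 2018.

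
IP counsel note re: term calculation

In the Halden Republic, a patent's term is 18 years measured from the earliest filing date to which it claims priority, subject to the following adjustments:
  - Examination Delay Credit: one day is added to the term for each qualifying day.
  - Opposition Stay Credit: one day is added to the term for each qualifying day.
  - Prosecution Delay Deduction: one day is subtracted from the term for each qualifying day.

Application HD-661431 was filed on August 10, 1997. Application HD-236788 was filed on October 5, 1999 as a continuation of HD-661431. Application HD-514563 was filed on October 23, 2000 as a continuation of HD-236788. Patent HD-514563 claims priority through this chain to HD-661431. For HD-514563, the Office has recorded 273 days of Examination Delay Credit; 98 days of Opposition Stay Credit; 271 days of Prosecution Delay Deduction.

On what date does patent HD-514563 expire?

Earliest priority filing: 10 August 1997.
Base term: 10 August 1997 + 18 years → 10 August 2015.
Examination Delay Credit: +273 days → 9 May 2016.
Opposition Stay Credit: +98 days → 15 August 2016.
Prosecution Delay Deduction: −271 days → 18 November 2015.

November 18, 2015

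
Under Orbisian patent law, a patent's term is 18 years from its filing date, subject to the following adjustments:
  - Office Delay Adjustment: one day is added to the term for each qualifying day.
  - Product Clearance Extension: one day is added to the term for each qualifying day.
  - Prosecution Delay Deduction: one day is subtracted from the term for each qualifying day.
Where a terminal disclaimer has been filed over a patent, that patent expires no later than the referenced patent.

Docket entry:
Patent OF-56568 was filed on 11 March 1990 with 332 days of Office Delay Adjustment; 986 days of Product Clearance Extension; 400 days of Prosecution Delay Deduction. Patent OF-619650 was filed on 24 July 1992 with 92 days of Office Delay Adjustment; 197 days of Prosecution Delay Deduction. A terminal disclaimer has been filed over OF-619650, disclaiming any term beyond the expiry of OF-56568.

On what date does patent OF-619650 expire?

2010-04-10

Natural term of OF-619650:
  Base: filing + 18 years → 24 July 2010.
  Office Delay Adjustment: +92 days → 24 October 2010.
  Prosecution Delay Deduction: −197 days → 10 April 2010.
Expiry of referenced patent OF-56568:
  Base: filing + 18 years → 11 March 2008.
  Office Delay Adjustment: +332 days → 6 February 2009.
  Product Clearance Extension: +986 days → 20 October 2011.
  Prosecution Delay Deduction: −400 days → 15 September 2010.
Terminal disclaimer: OF-619650 expires on the earlier of 10 April 2010 and 15 September 2010.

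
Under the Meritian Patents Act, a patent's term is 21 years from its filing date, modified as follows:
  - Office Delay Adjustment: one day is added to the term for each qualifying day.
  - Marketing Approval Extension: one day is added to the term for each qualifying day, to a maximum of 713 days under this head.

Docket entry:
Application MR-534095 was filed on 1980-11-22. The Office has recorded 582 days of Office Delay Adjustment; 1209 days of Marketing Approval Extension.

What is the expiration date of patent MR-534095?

Base term: filing date + 21 years → 22 November 2001.
Office Delay Adjustment: +582 days → 27 June 2003.
Marketing Approval Extension: 1209 days claimed exceeds the 713-day cap, so +713 days → 9 June 2005.

2005-06-09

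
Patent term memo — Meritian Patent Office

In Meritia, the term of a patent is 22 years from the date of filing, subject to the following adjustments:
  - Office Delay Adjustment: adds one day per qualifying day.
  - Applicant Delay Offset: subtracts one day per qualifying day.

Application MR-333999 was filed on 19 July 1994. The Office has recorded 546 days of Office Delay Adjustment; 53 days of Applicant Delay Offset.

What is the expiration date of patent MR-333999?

Base term: filing date + 22 years → 19 July 2016.
Office Delay Adjustment: +546 days → 16 January 2018.
Applicant Delay Offset: −53 days → 24 November 2017.

2017-11-24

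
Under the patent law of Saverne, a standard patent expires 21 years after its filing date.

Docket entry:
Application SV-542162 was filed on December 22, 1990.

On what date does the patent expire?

Filing date + 21 years → 22 December 2011.

2011-12-22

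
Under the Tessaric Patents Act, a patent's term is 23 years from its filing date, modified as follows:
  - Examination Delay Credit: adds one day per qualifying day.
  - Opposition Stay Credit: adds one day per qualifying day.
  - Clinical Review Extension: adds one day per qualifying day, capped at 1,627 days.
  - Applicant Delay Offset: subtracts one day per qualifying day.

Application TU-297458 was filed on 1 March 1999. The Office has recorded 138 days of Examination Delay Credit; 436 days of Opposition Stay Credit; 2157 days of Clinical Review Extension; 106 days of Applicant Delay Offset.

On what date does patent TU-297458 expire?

Base term: filing date + 23 years → 1 March 2022.
Examination Delay Credit: +138 days → 17 July 2022.
Opposition Stay Credit: +436 days → 26 September 2023.
Clinical Review Extension: 2157 days claimed exceeds the 1627-day cap, so +1627 days → 10 March 2028.
Applicant Delay Offset: −106 days → 25 November 2027.

November 25, 2027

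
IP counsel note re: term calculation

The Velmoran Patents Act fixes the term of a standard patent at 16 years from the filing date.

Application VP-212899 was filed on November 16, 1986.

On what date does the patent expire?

November 16, 2002

Filing date + 16 years → 16 November 2002.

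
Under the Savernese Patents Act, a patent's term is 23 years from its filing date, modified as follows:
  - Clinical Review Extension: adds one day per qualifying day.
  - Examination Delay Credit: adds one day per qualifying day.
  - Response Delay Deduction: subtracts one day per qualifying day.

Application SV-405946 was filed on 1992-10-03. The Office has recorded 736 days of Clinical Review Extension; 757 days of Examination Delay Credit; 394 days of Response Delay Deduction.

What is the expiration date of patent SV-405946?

Base term: filing date + 23 years → 3 October 2015.
Clinical Review Extension: +736 days → 8 October 2017.
Examination Delay Credit: +757 days → 4 November 2019.
Response Delay Deduction: −394 days → 6 October 2018.

2018-10-06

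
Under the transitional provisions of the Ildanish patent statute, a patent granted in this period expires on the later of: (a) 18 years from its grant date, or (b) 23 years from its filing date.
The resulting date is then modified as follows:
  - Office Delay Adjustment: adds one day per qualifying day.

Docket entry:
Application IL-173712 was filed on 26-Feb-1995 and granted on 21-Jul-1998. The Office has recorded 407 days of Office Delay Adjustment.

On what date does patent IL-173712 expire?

April 9, 2019

(a) grant + 18 years → 21 July 2016.
(b) filing + 23 years → 26 February 2018.
Later of the two: 26 February 2018.
Office Delay Adjustment: +407 days → 9 April 2019.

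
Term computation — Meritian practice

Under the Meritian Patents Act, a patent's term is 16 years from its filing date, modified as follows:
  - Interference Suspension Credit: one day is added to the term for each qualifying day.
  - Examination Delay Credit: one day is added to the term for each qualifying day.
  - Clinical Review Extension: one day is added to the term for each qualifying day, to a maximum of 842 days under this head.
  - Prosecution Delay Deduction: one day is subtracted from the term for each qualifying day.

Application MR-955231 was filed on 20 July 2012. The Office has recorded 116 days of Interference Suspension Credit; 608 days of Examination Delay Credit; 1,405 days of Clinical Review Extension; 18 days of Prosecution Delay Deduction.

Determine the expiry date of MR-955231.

Base term: filing date + 16 years → 20 July 2028.
Interference Suspension Credit: +116 days → 13 November 2028.
Examination Delay Credit: +608 days → 14 July 2030.
Clinical Review Extension: 1405 days claimed exceeds the 842-day cap, so +842 days → 2 November 2032.
Prosecution Delay Deduction: −18 days → 15 October 2032.

2032-10-15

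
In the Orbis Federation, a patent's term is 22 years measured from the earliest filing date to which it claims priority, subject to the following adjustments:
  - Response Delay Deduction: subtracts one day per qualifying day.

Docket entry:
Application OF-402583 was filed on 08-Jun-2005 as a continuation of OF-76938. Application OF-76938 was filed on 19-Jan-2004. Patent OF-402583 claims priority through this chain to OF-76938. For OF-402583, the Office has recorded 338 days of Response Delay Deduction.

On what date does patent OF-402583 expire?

Earliest priority filing: 19 January 2004.
Base term: 19 January 2004 + 22 years → 19 January 2026.
Response Delay Deduction: −338 days → 15 February 2025.

2025-02-15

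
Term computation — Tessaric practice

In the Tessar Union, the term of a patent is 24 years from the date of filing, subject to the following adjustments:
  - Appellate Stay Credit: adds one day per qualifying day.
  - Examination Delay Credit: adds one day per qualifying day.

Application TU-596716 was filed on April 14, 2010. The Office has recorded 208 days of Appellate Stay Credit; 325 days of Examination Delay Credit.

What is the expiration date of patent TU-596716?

Base term: filing date + 24 years → 14 April 2034.
Appellate Stay Credit: +208 days → 8 November 2034.
Examination Delay Credit: +325 days → 29 September 2035.

September 29, 2035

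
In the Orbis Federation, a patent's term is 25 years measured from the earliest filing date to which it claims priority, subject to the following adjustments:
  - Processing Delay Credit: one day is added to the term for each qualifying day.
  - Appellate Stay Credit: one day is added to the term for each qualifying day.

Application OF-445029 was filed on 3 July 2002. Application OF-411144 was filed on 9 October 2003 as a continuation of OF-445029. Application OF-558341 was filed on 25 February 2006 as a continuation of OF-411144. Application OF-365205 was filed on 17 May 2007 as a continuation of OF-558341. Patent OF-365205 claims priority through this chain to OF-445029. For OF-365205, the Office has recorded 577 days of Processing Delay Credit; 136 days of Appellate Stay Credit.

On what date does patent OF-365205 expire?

June 15, 2029

Earliest priority filing: 3 July 2002.
Base term: 3 July 2002 + 25 years → 3 July 2027.
Processing Delay Credit: +577 days → 30 January 2029.
Appellate Stay Credit: +136 days → 15 June 2029.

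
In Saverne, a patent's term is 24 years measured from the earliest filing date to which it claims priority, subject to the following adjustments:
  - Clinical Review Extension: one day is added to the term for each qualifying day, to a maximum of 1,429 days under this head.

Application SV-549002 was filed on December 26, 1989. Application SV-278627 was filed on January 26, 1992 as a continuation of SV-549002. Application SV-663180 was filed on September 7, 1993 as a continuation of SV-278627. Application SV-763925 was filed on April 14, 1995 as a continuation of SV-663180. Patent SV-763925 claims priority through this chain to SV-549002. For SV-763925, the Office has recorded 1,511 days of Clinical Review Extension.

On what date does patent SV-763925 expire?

2017-11-24

Earliest priority filing: 26 December 1989.
Base term: 26 December 1989 + 24 years → 26 December 2013.
Clinical Review Extension: 1511 days claimed exceeds the 1429-day cap, so +1429 days → 24 November 2017.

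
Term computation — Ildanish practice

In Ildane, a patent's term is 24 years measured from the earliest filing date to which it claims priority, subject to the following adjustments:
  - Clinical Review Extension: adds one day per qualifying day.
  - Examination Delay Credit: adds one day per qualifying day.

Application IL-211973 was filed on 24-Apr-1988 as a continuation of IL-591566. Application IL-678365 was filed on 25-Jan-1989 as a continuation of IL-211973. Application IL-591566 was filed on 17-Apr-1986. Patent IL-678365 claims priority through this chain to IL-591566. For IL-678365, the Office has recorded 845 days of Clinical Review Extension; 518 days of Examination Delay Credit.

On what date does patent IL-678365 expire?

Earliest priority filing: 17 April 1986.
Base term: 17 April 1986 + 24 years → 17 April 2010.
Clinical Review Extension: +845 days → 9 August 2012.
Examination Delay Credit: +518 days → 9 January 2014.

2014-01-09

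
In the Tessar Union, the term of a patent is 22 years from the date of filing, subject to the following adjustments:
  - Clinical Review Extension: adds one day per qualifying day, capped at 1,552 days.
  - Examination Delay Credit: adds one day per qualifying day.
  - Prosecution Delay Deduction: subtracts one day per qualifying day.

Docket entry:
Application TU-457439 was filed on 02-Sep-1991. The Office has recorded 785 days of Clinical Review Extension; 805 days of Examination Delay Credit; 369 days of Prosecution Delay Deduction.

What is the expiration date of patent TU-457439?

2017-01-05

Base term: filing date + 22 years → 2 September 2013.
Clinical Review Extension: 785 days (within the 1552-day cap) → +785 days → 27 October 2015.
Examination Delay Credit: +805 days → 9 January 2018.
Prosecution Delay Deduction: −369 days → 5 January 2017.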